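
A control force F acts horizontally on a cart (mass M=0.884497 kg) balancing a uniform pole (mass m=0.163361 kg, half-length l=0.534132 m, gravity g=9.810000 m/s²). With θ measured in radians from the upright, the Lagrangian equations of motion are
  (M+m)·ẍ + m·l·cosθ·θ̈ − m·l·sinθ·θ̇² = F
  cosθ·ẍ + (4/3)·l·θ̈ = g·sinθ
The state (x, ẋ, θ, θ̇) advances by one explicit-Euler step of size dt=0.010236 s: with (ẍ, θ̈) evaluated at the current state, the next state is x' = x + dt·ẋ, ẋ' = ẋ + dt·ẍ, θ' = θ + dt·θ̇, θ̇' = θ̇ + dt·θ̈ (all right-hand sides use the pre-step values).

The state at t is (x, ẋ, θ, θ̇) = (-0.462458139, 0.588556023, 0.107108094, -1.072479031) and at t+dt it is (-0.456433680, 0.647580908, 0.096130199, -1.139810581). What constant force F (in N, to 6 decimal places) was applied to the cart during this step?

ẍ = (ẋ'−ẋ)/dt = (0.647580908−0.588556023)/0.010236 = 5.766401
θ̈ = (θ̇'−θ̇)/dt = (-1.139810581−-1.072479031)/0.010236 = -6.577916
sinθ=0.106903, cosθ=0.994269
F = (M+m)·ẍ + m·l·cosθ·θ̈ − m·l·sinθ·θ̇² = 6.042370 + -0.570676 − 0.010729 = 5.460965

F = 5.460965 N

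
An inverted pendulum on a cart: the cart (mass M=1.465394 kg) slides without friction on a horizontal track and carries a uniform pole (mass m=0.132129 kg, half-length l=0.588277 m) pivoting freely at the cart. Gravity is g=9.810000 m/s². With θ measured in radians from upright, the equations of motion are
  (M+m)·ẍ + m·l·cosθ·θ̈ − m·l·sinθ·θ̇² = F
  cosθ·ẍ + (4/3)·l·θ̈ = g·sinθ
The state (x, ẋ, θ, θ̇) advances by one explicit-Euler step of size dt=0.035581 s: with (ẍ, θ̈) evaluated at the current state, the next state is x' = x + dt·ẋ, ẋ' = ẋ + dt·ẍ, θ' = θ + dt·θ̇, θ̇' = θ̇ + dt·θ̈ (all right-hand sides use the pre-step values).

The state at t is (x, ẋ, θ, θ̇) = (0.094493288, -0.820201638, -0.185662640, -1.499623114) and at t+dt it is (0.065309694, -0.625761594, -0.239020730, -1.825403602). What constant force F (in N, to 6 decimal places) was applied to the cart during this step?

F = 8.062824 N

ẍ = (ẋ'−ẋ)/dt = (-0.625761594−-0.820201638)/0.035581 = 5.464716
θ̈ = (θ̇'−θ̇)/dt = (-1.825403602−-1.499623114)/0.035581 = -9.156024
sinθ=-0.184598, cosθ=0.982814
F = (M+m)·ẍ + m·l·cosθ·θ̈ − m·l·sinθ·θ̇² = 8.730009 + -0.699453 − -0.032268 = 8.062824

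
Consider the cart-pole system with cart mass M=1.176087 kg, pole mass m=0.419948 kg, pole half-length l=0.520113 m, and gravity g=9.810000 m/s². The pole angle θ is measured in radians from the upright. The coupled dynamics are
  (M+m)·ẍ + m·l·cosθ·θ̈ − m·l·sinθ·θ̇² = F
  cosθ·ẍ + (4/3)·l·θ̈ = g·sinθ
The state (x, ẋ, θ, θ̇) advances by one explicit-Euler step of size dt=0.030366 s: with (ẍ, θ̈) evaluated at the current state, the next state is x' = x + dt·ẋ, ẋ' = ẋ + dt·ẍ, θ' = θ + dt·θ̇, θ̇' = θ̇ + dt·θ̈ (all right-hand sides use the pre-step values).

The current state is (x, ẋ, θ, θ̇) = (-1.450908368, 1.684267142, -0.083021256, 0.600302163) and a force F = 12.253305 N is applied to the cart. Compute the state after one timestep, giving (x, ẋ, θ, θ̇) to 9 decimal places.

sinθ=-0.082925918, cosθ=0.996555715
temp = (F + m·l·θ̇²·sinθ)/(M+m) = (12.253305 + -0.006527146)/1.596035 = 7.673251435
θ̈ = (g·sinθ − cosθ·temp)/(l·(4/3 − m·cos²θ/(M+m))) = -15.173480159
ẍ = temp − m·l·θ̈·cosθ/(M+m) = 9.742618821
Euler: x'=-1.450908368+0.030366·1.684267142=-1.399763912, ẋ'=1.684267142+0.030366·9.742618821=1.980111505
       θ'=-0.083021256+0.030366·0.600302163=-0.064792481, θ̇'=0.600302163+0.030366·-15.173480159=0.139544264

(-1.399763912, 1.980111505, -0.064792481, 0.139544264)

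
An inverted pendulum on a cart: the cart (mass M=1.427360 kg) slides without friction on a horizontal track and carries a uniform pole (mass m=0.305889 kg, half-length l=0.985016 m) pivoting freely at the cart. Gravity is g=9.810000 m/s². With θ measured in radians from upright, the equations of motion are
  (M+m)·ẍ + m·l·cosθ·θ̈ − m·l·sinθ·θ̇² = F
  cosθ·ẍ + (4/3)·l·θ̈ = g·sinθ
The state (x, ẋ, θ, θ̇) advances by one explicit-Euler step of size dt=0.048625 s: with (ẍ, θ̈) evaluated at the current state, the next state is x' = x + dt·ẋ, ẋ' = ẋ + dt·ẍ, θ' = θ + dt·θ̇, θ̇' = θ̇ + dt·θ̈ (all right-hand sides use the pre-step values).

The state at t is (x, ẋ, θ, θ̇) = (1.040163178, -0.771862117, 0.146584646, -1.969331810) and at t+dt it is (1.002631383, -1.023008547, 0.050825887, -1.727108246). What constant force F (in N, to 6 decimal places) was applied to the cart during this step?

ẍ = (ẋ'−ẋ)/dt = (-1.023008547−-0.771862117)/0.048625 = -5.164965
θ̈ = (θ̇'−θ̇)/dt = (-1.727108246−-1.969331810)/0.048625 = 4.981461
sinθ=0.146060, cosθ=0.989276
F = (M+m)·ẍ + m·l·cosθ·θ̈ − m·l·sinθ·θ̇² = -8.952171 + 1.484845 − 0.170678 = -7.638003

F = -7.638003 N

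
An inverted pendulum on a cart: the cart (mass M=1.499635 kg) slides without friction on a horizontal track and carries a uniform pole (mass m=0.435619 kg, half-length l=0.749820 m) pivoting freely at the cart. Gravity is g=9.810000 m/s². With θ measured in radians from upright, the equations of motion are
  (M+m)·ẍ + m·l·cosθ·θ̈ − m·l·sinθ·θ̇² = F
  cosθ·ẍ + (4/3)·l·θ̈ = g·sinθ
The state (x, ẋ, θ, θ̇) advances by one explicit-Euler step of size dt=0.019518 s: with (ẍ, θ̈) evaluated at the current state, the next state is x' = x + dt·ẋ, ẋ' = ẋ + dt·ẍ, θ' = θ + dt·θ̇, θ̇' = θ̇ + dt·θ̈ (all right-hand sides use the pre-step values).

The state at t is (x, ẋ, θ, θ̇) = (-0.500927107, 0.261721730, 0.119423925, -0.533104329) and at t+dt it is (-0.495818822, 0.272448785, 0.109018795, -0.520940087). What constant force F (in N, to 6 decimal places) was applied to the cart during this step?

F = 1.254672 N

ẍ = (ẋ'−ẋ)/dt = (0.272448785−0.261721730)/0.019518 = 0.549598
θ̈ = (θ̇'−θ̇)/dt = (-0.520940087−-0.533104329)/0.019518 = 0.623232
sinθ=0.119140, cosθ=0.992877
F = (M+m)·ẍ + m·l·cosθ·θ̈ − m·l·sinθ·θ̇² = 1.063612 + 0.202120 − 0.011060 = 1.254672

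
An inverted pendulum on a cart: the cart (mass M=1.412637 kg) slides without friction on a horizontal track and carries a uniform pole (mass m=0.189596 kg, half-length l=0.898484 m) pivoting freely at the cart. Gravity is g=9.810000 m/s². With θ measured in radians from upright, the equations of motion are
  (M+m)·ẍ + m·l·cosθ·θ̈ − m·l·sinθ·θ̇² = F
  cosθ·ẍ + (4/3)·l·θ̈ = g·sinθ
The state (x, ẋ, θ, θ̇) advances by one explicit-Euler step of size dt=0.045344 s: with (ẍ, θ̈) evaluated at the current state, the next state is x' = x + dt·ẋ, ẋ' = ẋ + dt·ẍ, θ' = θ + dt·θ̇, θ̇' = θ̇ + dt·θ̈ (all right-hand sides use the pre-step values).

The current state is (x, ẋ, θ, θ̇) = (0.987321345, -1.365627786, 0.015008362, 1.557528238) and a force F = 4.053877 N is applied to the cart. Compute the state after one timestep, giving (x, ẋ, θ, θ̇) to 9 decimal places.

sinθ=0.015007799, cosθ=0.999887377
temp = (F + m·l·θ̇²·sinθ)/(M+m) = (4.053877 + 0.006201952)/1.602233 = 2.534012813
θ̈ = (g·sinθ − cosθ·temp)/(l·(4/3 − m·cos²θ/(M+m))) = -2.186075229
ẍ = temp − m·l·θ̈·cosθ/(M+m) = 2.766409555
Euler: x'=0.987321345+0.045344·-1.365627786=0.925398319, ẋ'=-1.365627786+0.045344·2.766409555=-1.240187711
       θ'=0.015008362+0.045344·1.557528238=0.085632922, θ̇'=1.557528238+0.045344·-2.186075229=1.458402843

(0.925398319, -1.240187711, 0.085632922, 1.458402843)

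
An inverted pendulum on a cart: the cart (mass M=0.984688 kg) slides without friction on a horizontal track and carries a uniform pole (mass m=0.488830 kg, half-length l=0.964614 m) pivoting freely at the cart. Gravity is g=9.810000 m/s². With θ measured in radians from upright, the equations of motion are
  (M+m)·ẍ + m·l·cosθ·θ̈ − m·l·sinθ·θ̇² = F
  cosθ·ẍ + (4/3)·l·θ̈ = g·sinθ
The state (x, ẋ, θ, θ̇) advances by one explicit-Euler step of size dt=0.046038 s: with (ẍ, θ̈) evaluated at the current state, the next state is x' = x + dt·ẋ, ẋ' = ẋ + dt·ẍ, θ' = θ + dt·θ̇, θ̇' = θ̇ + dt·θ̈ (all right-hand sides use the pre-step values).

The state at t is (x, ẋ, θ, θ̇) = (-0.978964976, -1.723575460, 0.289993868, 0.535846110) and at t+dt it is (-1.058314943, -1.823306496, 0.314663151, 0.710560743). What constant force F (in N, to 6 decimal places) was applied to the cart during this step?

F = -1.516011 N

ẍ = (ẋ'−ẋ)/dt = (-1.823306496−-1.723575460)/0.046038 = -2.166276
θ̈ = (θ̇'−θ̇)/dt = (0.710560743−0.535846110)/0.046038 = 3.795009
sinθ=0.285946, cosθ=0.958246
F = (M+m)·ẍ + m·l·cosθ·θ̈ − m·l·sinθ·θ̇² = -3.192047 + 1.714751 − 0.038715 = -1.516011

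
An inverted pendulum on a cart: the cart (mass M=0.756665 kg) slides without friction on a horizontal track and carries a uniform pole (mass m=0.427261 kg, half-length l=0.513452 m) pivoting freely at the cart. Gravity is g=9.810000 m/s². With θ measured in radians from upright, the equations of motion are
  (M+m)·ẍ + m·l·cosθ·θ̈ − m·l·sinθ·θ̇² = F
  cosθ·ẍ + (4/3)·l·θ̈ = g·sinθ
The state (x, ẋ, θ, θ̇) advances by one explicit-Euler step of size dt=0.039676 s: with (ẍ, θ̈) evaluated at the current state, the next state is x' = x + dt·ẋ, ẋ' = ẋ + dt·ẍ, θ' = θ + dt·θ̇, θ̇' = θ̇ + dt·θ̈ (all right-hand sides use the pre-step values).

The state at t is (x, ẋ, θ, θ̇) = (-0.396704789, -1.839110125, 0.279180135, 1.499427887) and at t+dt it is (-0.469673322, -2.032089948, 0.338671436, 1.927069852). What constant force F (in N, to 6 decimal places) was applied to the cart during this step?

ẍ = (ẋ'−ẋ)/dt = (-2.032089948−-1.839110125)/0.039676 = -4.863893
θ̈ = (θ̇'−θ̇)/dt = (1.927069852−1.499427887)/0.039676 = 10.778354
sinθ=0.275568, cosθ=0.961282
F = (M+m)·ẍ + m·l·cosθ·θ̈ − m·l·sinθ·θ̇² = -5.758490 + 2.272983 − 0.135917 = -3.621423

F = -3.621423 N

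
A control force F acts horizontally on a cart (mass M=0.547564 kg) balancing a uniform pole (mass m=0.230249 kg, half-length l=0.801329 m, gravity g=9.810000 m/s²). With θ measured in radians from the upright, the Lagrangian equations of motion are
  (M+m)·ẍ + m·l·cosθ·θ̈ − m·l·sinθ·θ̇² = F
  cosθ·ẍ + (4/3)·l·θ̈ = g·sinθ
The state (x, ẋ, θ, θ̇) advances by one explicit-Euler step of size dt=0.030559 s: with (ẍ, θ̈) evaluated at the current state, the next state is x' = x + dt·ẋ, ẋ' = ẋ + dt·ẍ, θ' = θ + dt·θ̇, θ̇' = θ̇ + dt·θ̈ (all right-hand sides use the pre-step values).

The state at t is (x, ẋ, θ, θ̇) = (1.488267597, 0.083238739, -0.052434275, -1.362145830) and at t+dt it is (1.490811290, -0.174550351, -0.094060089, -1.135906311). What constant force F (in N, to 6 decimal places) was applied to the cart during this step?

ẍ = (ẋ'−ẋ)/dt = (-0.174550351−0.083238739)/0.030559 = -8.435783
θ̈ = (θ̇'−θ̇)/dt = (-1.135906311−-1.362145830)/0.030559 = 7.403368
sinθ=-0.052410, cosθ=0.998626
F = (M+m)·ẍ + m·l·cosθ·θ̈ − m·l·sinθ·θ̇² = -6.561462 + 1.364083 − -0.017942 = -5.179437

F = -5.179437 N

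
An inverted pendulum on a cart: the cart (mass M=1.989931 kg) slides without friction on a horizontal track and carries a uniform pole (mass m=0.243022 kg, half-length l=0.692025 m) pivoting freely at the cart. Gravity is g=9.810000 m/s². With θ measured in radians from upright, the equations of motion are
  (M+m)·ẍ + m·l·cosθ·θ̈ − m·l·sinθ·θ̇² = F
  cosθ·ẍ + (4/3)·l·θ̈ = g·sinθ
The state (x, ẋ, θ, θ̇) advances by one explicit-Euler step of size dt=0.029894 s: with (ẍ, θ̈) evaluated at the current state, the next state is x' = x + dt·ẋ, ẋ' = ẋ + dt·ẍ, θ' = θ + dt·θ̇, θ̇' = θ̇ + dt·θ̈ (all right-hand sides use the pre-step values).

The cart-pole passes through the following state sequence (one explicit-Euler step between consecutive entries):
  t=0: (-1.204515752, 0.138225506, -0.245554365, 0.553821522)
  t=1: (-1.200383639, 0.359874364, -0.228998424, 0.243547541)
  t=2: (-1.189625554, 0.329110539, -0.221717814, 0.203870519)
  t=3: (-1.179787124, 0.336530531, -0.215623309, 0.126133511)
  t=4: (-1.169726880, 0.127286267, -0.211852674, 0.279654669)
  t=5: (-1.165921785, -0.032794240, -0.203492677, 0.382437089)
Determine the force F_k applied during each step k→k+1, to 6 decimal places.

F_0 = 14.875580 N
F_1 = -2.513048 N
F_2 = 0.129152 N
F_3 = -14.785395 N
F_4 = -11.389254 N

step 0→1:
  ẍ = (ẋ'−ẋ)/dt = (0.359874364−0.138225506)/0.029894 = 7.414493
  θ̈ = (θ̇'−θ̇)/dt = (0.243547541−0.553821522)/0.029894 = -10.379139
  sinθ=-0.243094, cosθ=0.970003
  F = (M+m)·ẍ + m·l·cosθ·θ̈ − m·l·sinθ·θ̇² = 16.556215 + -1.693174 − -0.012540 = 14.875580
step 1→2:
  ẍ = (ẋ'−ẋ)/dt = (0.329110539−0.359874364)/0.029894 = -1.029097
  θ̈ = (θ̇'−θ̇)/dt = (0.203870519−0.243547541)/0.029894 = -1.327257
  sinθ=-0.227002, cosθ=0.973894
  F = (M+m)·ẍ + m·l·cosθ·θ̈ − m·l·sinθ·θ̇² = -2.297925 + -0.217387 − -0.002264 = -2.513048
step 2→3:
  ẍ = (ẋ'−ẋ)/dt = (0.336530531−0.329110539)/0.029894 = 0.248210
  θ̈ = (θ̇'−θ̇)/dt = (0.126133511−0.203870519)/0.029894 = -2.600422
  sinθ=-0.219906, cosθ=0.975521
  F = (M+m)·ẍ + m·l·cosθ·θ̈ − m·l·sinθ·θ̇² = 0.554241 + -0.426627 − -0.001537 = 0.129152
step 3→4:
  ẍ = (ẋ'−ẋ)/dt = (0.127286267−0.336530531)/0.029894 = -6.999540
  θ̈ = (θ̇'−θ̇)/dt = (0.279654669−0.126133511)/0.029894 = 5.135517
  sinθ=-0.213956, cosθ=0.976843
  F = (M+m)·ẍ + m·l·cosθ·θ̈ − m·l·sinθ·θ̇² = -15.629645 + 0.843677 − -0.000572 = -14.785395
step 4→5:
  ẍ = (ẋ'−ẋ)/dt = (-0.032794240−0.127286267)/0.029894 = -5.354938
  θ̈ = (θ̇'−θ̇)/dt = (0.382437089−0.279654669)/0.029894 = 3.438229
  sinθ=-0.210272, cosθ=0.977643
  F = (M+m)·ẍ + m·l·cosθ·θ̈ − m·l·sinθ·θ̇² = -11.957324 + 0.565305 − -0.002766 = -11.389254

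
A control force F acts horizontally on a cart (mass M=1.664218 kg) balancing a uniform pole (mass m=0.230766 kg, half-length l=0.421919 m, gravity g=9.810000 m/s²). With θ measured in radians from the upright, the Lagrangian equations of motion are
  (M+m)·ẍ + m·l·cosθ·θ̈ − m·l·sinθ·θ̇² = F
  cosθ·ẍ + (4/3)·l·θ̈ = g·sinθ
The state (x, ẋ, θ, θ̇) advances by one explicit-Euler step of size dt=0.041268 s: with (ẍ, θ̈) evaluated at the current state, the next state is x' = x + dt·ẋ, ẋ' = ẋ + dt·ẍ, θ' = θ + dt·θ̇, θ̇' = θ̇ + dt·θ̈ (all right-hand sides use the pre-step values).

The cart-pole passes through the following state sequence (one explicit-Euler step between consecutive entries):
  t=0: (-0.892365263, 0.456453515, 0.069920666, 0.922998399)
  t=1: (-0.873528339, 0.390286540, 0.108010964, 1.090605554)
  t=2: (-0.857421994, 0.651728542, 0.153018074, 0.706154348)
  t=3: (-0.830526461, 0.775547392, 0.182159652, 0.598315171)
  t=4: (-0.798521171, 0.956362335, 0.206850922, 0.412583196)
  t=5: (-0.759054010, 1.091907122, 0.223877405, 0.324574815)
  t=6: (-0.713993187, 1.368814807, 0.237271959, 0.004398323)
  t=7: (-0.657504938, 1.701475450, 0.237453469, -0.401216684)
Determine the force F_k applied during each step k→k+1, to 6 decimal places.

F_0 = -2.649641 N
F_1 = 11.090904 N
F_2 = 5.426779 N
F_3 = 7.865570 N
F_4 = 6.017459 N
F_5 = 11.976490 N
F_6 = 14.345268 N

step 0→1:
  ẍ = (ẋ'−ẋ)/dt = (0.390286540−0.456453515)/0.041268 = -1.603348
  θ̈ = (θ̇'−θ̇)/dt = (1.090605554−0.922998399)/0.041268 = 4.061432
  sinθ=0.069864, cosθ=0.997557
  F = (M+m)·ẍ + m·l·cosθ·θ̈ − m·l·sinθ·θ̇² = -3.038319 + 0.394473 − 0.005795 = -2.649641
step 1→2:
  ẍ = (ẋ'−ẋ)/dt = (0.651728542−0.390286540)/0.041268 = 6.335223
  θ̈ = (θ̇'−θ̇)/dt = (0.706154348−1.090605554)/0.041268 = -9.315964
  sinθ=0.107801, cosθ=0.994172
  F = (M+m)·ẍ + m·l·cosθ·θ̈ − m·l·sinθ·θ̇² = 12.005147 + -0.901759 − 0.012484 = 11.090904
step 2→3:
  ẍ = (ẋ'−ẋ)/dt = (0.775547392−0.651728542)/0.041268 = 3.000360
  θ̈ = (θ̇'−θ̇)/dt = (0.598315171−0.706154348)/0.041268 = -2.613143
  sinθ=0.152422, cosθ=0.988316
  F = (M+m)·ẍ + m·l·cosθ·θ̈ − m·l·sinθ·θ̇² = 5.685634 + -0.251455 − 0.007400 = 5.426779
step 3→4:
  ẍ = (ẋ'−ẋ)/dt = (0.956362335−0.775547392)/0.041268 = 4.381481
  θ̈ = (θ̇'−θ̇)/dt = (0.412583196−0.598315171)/0.041268 = -4.500629
  sinθ=0.181154, cosθ=0.983455
  F = (M+m)·ẍ + m·l·cosθ·θ̈ − m·l·sinθ·θ̇² = 8.302836 + -0.430952 − 0.006314 = 7.865570
step 4→5:
  ẍ = (ẋ'−ẋ)/dt = (1.091907122−0.956362335)/0.041268 = 3.284501
  θ̈ = (θ̇'−θ̇)/dt = (0.324574815−0.412583196)/0.041268 = -2.132606
  sinθ=0.205379, cosθ=0.978683
  F = (M+m)·ẍ + m·l·cosθ·θ̈ − m·l·sinθ·θ̇² = 6.224077 + -0.203214 − 0.003404 = 6.017459
step 5→6:
  ẍ = (ẋ'−ẋ)/dt = (1.368814807−1.091907122)/0.041268 = 6.709986
  θ̈ = (θ̇'−θ̇)/dt = (0.004398323−0.324574815)/0.041268 = -7.758469
  sinθ=0.222012, cosθ=0.975044
  F = (M+m)·ẍ + m·l·cosθ·θ̈ − m·l·sinθ·θ̇² = 12.715315 + -0.736548 − 0.002277 = 11.976490
step 6→7:
  ẍ = (ẋ'−ẋ)/dt = (1.701475450−1.368814807)/0.041268 = 8.060983
  θ̈ = (θ̇'−θ̇)/dt = (-0.401216684−0.004398323)/0.041268 = -9.828802
  sinθ=0.235052, cosθ=0.971983
  F = (M+m)·ẍ + m·l·cosθ·θ̈ − m·l·sinθ·θ̇² = 15.275434 + -0.930165 − 0.000000 = 14.345268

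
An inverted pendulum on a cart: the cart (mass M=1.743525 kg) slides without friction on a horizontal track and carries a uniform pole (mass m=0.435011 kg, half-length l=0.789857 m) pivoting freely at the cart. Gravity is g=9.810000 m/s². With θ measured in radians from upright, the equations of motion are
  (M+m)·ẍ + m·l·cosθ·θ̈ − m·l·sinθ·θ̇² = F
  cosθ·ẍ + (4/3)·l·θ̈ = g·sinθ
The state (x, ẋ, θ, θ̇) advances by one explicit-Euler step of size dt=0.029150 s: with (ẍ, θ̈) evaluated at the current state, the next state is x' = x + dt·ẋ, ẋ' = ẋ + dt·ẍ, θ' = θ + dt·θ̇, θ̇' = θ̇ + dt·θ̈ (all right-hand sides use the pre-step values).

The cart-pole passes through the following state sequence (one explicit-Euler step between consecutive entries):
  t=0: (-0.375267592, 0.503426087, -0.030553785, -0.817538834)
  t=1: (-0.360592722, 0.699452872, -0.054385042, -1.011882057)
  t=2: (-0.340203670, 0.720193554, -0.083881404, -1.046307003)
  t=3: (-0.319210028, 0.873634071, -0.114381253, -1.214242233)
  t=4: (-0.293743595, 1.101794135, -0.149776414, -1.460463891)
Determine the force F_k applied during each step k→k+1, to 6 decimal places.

F_0 = 12.367459 N
F_1 = 1.164013 N
F_2 = 9.526425 N
F_3 = 14.226149 N

step 0→1:
  ẍ = (ẋ'−ẋ)/dt = (0.699452872−0.503426087)/0.029150 = 6.724761
  θ̈ = (θ̇'−θ̇)/dt = (-1.011882057−-0.817538834)/0.029150 = -6.667006
  sinθ=-0.030549, cosθ=0.999533
  F = (M+m)·ẍ + m·l·cosθ·θ̈ − m·l·sinθ·θ̇² = 14.650134 + -2.289691 − -0.007016 = 12.367459
step 1→2:
  ẍ = (ẋ'−ẋ)/dt = (0.720193554−0.699452872)/0.029150 = 0.711516
  θ̈ = (θ̇'−θ̇)/dt = (-1.046307003−-1.011882057)/0.029150 = -1.180959
  sinθ=-0.054358, cosθ=0.998521
  F = (M+m)·ẍ + m·l·cosθ·θ̈ − m·l·sinθ·θ̇² = 1.550063 + -0.405173 − -0.019124 = 1.164013
step 2→3:
  ẍ = (ẋ'−ẋ)/dt = (0.873634071−0.720193554)/0.029150 = 5.263826
  θ̈ = (θ̇'−θ̇)/dt = (-1.214242233−-1.046307003)/0.029150 = -5.761071
  sinθ=-0.083783, cosθ=0.996484
  F = (M+m)·ẍ + m·l·cosθ·θ̈ − m·l·sinθ·θ̇² = 11.467434 + -1.972524 − -0.031515 = 9.526425
step 3→4:
  ẍ = (ẋ'−ẋ)/dt = (1.101794135−0.873634071)/0.029150 = 7.827103
  θ̈ = (θ̇'−θ̇)/dt = (-1.460463891−-1.214242233)/0.029150 = -8.446712
  sinθ=-0.114132, cosθ=0.993466
  F = (M+m)·ẍ + m·l·cosθ·θ̈ − m·l·sinθ·θ̇² = 17.051627 + -2.883296 − -0.057819 = 14.226149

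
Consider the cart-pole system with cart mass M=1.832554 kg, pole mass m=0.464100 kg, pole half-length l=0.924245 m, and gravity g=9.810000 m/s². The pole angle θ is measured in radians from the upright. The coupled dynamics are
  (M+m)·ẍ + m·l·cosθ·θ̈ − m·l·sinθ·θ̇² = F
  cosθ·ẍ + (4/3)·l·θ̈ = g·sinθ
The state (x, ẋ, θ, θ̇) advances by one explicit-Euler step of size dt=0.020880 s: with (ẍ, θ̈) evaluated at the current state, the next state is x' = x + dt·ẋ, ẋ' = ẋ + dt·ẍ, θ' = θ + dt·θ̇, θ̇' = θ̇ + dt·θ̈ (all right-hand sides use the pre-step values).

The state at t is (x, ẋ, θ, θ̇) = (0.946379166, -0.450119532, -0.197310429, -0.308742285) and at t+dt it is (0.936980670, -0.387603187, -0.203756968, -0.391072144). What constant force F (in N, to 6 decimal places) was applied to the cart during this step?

ẍ = (ẋ'−ẋ)/dt = (-0.387603187−-0.450119532)/0.020880 = 2.994078
θ̈ = (θ̇'−θ̇)/dt = (-0.391072144−-0.308742285)/0.020880 = -3.943001
sinθ=-0.196033, cosθ=0.980597
F = (M+m)·ẍ + m·l·cosθ·θ̈ − m·l·sinθ·θ̇² = 6.876361 + -1.658503 − -0.008015 = 5.225873

F = 5.225873 N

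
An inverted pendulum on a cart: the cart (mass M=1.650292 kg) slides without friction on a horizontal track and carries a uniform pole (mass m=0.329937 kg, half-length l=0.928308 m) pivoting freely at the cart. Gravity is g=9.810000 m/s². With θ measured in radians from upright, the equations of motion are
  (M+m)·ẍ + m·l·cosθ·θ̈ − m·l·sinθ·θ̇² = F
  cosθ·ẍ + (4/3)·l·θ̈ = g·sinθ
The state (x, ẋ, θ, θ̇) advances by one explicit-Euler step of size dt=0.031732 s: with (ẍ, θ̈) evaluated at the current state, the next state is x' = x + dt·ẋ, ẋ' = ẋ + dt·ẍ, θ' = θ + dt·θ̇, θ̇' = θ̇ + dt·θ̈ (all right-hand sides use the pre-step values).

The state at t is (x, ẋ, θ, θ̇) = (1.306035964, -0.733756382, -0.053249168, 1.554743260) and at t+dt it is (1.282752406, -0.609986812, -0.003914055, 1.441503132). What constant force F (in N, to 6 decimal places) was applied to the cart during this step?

ẍ = (ẋ'−ẋ)/dt = (-0.609986812−-0.733756382)/0.031732 = 3.900465
θ̈ = (θ̇'−θ̇)/dt = (1.441503132−1.554743260)/0.031732 = -3.568641
sinθ=-0.053224, cosθ=0.998583
F = (M+m)·ẍ + m·l·cosθ·θ̈ − m·l·sinθ·θ̇² = 7.723815 + -1.091465 − -0.039405 = 6.671754

F = 6.671754 N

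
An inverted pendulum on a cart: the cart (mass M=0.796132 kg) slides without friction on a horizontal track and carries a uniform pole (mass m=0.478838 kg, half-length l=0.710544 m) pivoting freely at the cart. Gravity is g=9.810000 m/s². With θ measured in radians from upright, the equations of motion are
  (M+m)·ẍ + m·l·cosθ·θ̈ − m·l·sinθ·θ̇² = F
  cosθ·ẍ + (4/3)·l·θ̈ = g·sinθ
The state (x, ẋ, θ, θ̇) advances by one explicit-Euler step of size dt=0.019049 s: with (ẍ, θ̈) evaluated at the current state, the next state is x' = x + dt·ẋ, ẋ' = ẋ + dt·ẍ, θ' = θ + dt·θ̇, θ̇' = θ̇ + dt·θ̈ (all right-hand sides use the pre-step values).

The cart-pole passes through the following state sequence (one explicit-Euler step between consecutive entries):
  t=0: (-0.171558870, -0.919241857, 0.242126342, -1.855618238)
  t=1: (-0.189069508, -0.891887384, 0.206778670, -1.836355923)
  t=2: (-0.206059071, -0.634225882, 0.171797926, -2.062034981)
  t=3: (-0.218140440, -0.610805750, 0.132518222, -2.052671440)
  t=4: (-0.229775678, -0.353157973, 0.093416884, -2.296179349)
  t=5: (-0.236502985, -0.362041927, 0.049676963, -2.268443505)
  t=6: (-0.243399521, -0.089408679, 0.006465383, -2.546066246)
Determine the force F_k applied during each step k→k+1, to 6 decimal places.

F_0 = 1.883977 N
F_1 = 13.065001 N
F_2 = 1.485000 N
F_3 = 12.744046 N
F_4 = -0.268715 N
F_5 = 13.208176 N

step 0→1:
  ẍ = (ẋ'−ẋ)/dt = (-0.891887384−-0.919241857)/0.019049 = 1.436006
  θ̈ = (θ̇'−θ̇)/dt = (-1.836355923−-1.855618238)/0.019049 = 1.011198
  sinθ=0.239767, cosθ=0.970830
  F = (M+m)·ẍ + m·l·cosθ·θ̈ − m·l·sinθ·θ̇² = 1.830864 + 0.334010 − 0.280897 = 1.883977
step 1→2:
  ẍ = (ẋ'−ẋ)/dt = (-0.634225882−-0.891887384)/0.019049 = 13.526248
  θ̈ = (θ̇'−θ̇)/dt = (-2.062034981−-1.836355923)/0.019049 = -11.847292
  sinθ=0.205308, cosθ=0.978697
  F = (M+m)·ẍ + m·l·cosθ·θ̈ − m·l·sinθ·θ̇² = 17.245561 + -3.945001 − 0.235559 = 13.065001
step 2→3:
  ẍ = (ẋ'−ẋ)/dt = (-0.610805750−-0.634225882)/0.019049 = 1.229468
  θ̈ = (θ̇'−θ̇)/dt = (-2.052671440−-2.062034981)/0.019049 = 0.491550
  sinθ=0.170954, cosθ=0.985279
  F = (M+m)·ẍ + m·l·cosθ·θ̈ − m·l·sinθ·θ̇² = 1.567535 + 0.164781 − 0.247315 = 1.485000
step 3→4:
  ẍ = (ẋ'−ẋ)/dt = (-0.353157973−-0.610805750)/0.019049 = 13.525528
  θ̈ = (θ̇'−θ̇)/dt = (-2.296179349−-2.052671440)/0.019049 = -12.783238
  sinθ=0.132131, cosθ=0.991232
  F = (M+m)·ẍ + m·l·cosθ·θ̈ − m·l·sinθ·θ̇² = 17.244642 + -4.311178 − 0.189418 = 12.744046
step 4→5:
  ẍ = (ẋ'−ẋ)/dt = (-0.362041927−-0.353157973)/0.019049 = -0.466374
  θ̈ = (θ̇'−θ̇)/dt = (-2.268443505−-2.296179349)/0.019049 = 1.456026
  sinθ=0.093281, cosθ=0.995640
  F = (M+m)·ẍ + m·l·cosθ·θ̈ − m·l·sinθ·θ̇² = -0.594613 + 0.493232 − 0.167334 = -0.268715
step 5→6:
  ẍ = (ẋ'−ẋ)/dt = (-0.089408679−-0.362041927)/0.019049 = 14.312208
  θ̈ = (θ̇'−θ̇)/dt = (-2.546066246−-2.268443505)/0.019049 = -14.574137
  sinθ=0.049657, cosθ=0.998766
  F = (M+m)·ẍ + m·l·cosθ·θ̈ − m·l·sinθ·θ̇² = 18.247636 + -4.952521 − 0.086938 = 13.208176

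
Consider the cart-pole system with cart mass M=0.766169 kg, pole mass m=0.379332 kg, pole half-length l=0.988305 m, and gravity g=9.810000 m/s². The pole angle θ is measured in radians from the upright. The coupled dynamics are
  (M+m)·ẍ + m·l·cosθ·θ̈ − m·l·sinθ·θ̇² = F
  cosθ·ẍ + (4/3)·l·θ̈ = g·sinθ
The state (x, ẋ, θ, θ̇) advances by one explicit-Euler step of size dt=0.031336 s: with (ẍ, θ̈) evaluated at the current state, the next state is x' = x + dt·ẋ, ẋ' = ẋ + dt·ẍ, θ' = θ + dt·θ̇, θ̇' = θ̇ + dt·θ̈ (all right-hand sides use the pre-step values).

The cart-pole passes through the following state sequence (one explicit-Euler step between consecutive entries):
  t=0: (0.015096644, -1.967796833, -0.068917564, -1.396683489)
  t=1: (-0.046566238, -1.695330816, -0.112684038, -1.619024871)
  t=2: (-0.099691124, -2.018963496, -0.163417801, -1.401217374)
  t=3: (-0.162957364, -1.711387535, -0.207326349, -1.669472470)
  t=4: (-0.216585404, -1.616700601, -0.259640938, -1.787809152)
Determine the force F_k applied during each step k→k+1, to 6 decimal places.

step 0→1:
  ẍ = (ẋ'−ẋ)/dt = (-1.695330816−-1.967796833)/0.031336 = 8.694984
  θ̈ = (θ̇'−θ̇)/dt = (-1.619024871−-1.396683489)/0.031336 = -7.095398
  sinθ=-0.068863, cosθ=0.997626
  F = (M+m)·ẍ + m·l·cosθ·θ̈ − m·l·sinθ·θ̇² = 9.960113 + -2.653720 − -0.050361 = 7.356754
step 1→2:
  ẍ = (ẋ'−ẋ)/dt = (-2.018963496−-1.695330816)/0.031336 = -10.327824
  θ̈ = (θ̇'−θ̇)/dt = (-1.401217374−-1.619024871)/0.031336 = 6.950712
  sinθ=-0.112446, cosθ=0.993658
  F = (M+m)·ẍ + m·l·cosθ·θ̈ − m·l·sinθ·θ̇² = -11.830532 + 2.589266 − -0.110500 = -9.130767
step 2→3:
  ẍ = (ẋ'−ẋ)/dt = (-1.711387535−-2.018963496)/0.031336 = 9.815419
  θ̈ = (θ̇'−θ̇)/dt = (-1.669472470−-1.401217374)/0.031336 = -8.560604
  sinθ=-0.162691, cosθ=0.986677
  F = (M+m)·ẍ + m·l·cosθ·θ̈ − m·l·sinθ·θ̇² = 11.243572 + -3.166576 − -0.119753 = 8.196749
step 3→4:
  ẍ = (ẋ'−ẋ)/dt = (-1.616700601−-1.711387535)/0.031336 = 3.021666
  θ̈ = (θ̇'−θ̇)/dt = (-1.787809152−-1.669472470)/0.031336 = -3.776381
  sinθ=-0.205844, cosθ=0.978585
  F = (M+m)·ẍ + m·l·cosθ·θ̈ − m·l·sinθ·θ̇² = 3.461322 + -1.385431 − -0.215084 = 2.290975

F_0 = 7.356754 N
F_1 = -9.130767 N
F_2 = 8.196749 N
F_3 = 2.290975 N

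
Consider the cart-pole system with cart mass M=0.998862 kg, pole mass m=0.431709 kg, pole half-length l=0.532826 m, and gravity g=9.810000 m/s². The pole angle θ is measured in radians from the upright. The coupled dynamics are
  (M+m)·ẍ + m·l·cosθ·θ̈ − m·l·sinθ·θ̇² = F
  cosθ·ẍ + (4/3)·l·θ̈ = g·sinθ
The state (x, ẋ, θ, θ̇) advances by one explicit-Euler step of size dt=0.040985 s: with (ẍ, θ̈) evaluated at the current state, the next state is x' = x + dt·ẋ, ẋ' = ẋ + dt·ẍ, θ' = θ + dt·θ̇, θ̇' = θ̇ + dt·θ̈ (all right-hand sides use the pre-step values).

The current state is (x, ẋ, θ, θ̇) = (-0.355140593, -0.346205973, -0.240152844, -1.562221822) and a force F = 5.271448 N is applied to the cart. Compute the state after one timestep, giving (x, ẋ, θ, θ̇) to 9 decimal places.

sinθ=-0.237851087, cosθ=0.971301632
temp = (F + m·l·θ̇²·sinθ)/(M+m) = (5.271448 + -0.133526373)/1.430571 = 3.591518091
θ̈ = (g·sinθ − cosθ·temp)/(l·(4/3 − m·cos²θ/(M+m))) = -10.419488158
ẍ = temp − m·l·θ̈·cosθ/(M+m) = 5.218817993
Euler: x'=-0.355140593+0.040985·-0.346205973=-0.369329845, ẋ'=-0.346205973+0.040985·5.218817993=-0.132312718
       θ'=-0.240152844+0.040985·-1.562221822=-0.304180505, θ̇'=-1.562221822+0.040985·-10.419488158=-1.989264544

(-0.369329845, -0.132312718, -0.304180505, -1.989264544)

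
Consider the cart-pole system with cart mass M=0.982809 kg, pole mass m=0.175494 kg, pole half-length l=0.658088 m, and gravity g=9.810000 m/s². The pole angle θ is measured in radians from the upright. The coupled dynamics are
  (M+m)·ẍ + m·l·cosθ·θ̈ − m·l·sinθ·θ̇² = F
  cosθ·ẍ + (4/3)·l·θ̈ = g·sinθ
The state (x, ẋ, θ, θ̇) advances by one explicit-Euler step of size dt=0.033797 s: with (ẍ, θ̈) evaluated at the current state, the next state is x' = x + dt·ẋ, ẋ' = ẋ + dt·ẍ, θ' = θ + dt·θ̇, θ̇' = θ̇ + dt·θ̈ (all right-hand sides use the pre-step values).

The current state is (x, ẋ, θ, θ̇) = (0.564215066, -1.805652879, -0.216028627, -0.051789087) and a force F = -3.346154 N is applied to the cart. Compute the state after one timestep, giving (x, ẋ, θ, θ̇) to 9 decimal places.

(0.503189416, -1.906313842, -0.217778943, -0.020729726)

sinθ=-0.214352260, cosθ=0.976756422
temp = (F + m·l·θ̇²·sinθ)/(M+m) = (-3.346154 + -0.000066397)/1.158303 = -2.888899016
θ̈ = (g·sinθ − cosθ·temp)/(l·(4/3 − m·cos²θ/(M+m))) = 0.918997579
ẍ = temp − m·l·θ̈·cosθ/(M+m) = -2.978399361
Euler: x'=0.564215066+0.033797·-1.805652879=0.503189416, ẋ'=-1.805652879+0.033797·-2.978399361=-1.906313842
       θ'=-0.216028627+0.033797·-0.051789087=-0.217778943, θ̇'=-0.051789087+0.033797·0.918997579=-0.020729726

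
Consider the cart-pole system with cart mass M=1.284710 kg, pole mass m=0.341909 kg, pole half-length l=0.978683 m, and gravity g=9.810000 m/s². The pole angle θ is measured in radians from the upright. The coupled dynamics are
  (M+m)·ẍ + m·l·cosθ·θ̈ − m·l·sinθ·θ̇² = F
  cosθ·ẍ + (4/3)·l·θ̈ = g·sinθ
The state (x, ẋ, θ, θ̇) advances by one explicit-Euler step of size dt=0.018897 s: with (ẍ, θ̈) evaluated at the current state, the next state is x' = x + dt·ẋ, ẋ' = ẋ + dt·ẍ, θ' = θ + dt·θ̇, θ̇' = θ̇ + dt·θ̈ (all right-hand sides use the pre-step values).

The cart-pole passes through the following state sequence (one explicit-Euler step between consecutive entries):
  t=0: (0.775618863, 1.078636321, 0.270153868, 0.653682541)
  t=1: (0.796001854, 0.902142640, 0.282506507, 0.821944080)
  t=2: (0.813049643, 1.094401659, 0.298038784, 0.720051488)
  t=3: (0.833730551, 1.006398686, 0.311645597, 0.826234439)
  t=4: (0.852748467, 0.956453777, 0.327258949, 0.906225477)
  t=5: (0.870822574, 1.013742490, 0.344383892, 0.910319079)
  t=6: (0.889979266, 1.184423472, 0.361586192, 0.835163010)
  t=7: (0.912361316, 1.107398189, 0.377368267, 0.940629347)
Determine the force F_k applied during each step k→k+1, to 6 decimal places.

step 0→1:
  ẍ = (ẋ'−ẋ)/dt = (0.902142640−1.078636321)/0.018897 = -9.339773
  θ̈ = (θ̇'−θ̇)/dt = (0.821944080−0.653682541)/0.018897 = 8.904140
  sinθ=0.266880, cosθ=0.963730
  F = (M+m)·ẍ + m·l·cosθ·θ̈ − m·l·sinθ·θ̇² = -15.192251 + 2.871441 − 0.038159 = -12.358970
step 1→2:
  ẍ = (ẋ'−ẋ)/dt = (1.094401659−0.902142640)/0.018897 = 10.174050
  θ̈ = (θ̇'−θ̇)/dt = (0.720051488−0.821944080)/0.018897 = -5.391998
  sinθ=0.278764, cosθ=0.960360
  F = (M+m)·ẍ + m·l·cosθ·θ̈ − m·l·sinθ·θ̇² = 16.549303 + -1.732751 − 0.063019 = 14.753532
step 2→3:
  ẍ = (ẋ'−ẋ)/dt = (1.006398686−1.094401659)/0.018897 = -4.656981
  θ̈ = (θ̇'−θ̇)/dt = (0.826234439−0.720051488)/0.018897 = 5.619037
  sinθ=0.293646, cosθ=0.955914
  F = (M+m)·ẍ + m·l·cosθ·θ̈ − m·l·sinθ·θ̇² = -7.575134 + 1.797353 − 0.050945 = -5.828726
step 3→4:
  ẍ = (ẋ'−ẋ)/dt = (0.956453777−1.006398686)/0.018897 = -2.643007
  θ̈ = (θ̇'−θ̇)/dt = (0.906225477−0.826234439)/0.018897 = 4.233002
  sinθ=0.306625, cosθ=0.951830
  F = (M+m)·ẍ + m·l·cosθ·θ̈ − m·l·sinθ·θ̇² = -4.299166 + 1.348219 − 0.070043 = -3.020990
step 4→5:
  ẍ = (ẋ'−ẋ)/dt = (1.013742490−0.956453777)/0.018897 = 3.031630
  θ̈ = (θ̇'−θ̇)/dt = (0.910319079−0.906225477)/0.018897 = 0.216627
  sinθ=0.321449, cosθ=0.946927
  F = (M+m)·ẍ + m·l·cosθ·θ̈ − m·l·sinθ·θ̇² = 4.931307 + 0.068641 − 0.088336 = 4.911612
step 5→6:
  ẍ = (ẋ'−ẋ)/dt = (1.184423472−1.013742490)/0.018897 = 9.032173
  θ̈ = (θ̇'−θ̇)/dt = (0.835163010−0.910319079)/0.018897 = -3.977143
  sinθ=0.337617, cosθ=0.941284
  F = (M+m)·ẍ + m·l·cosθ·θ̈ − m·l·sinθ·θ̇² = 14.691905 + -1.252692 − 0.093619 = 13.345594
step 6→7:
  ẍ = (ẋ'−ẋ)/dt = (1.107398189−1.184423472)/0.018897 = -4.076059
  θ̈ = (θ̇'−θ̇)/dt = (0.940629347−0.835163010)/0.018897 = 5.581115
  sinθ=0.353758, cosθ=0.935337
  F = (M+m)·ẍ + m·l·cosθ·θ̈ − m·l·sinθ·θ̇² = -6.630195 + 1.746794 − 0.082566 = -4.965967

F_0 = -12.358970 N
F_1 = 14.753532 N
F_2 = -5.828726 N
F_3 = -3.020990 N
F_4 = 4.911612 N
F_5 = 13.345594 N
F_6 = -4.965967 N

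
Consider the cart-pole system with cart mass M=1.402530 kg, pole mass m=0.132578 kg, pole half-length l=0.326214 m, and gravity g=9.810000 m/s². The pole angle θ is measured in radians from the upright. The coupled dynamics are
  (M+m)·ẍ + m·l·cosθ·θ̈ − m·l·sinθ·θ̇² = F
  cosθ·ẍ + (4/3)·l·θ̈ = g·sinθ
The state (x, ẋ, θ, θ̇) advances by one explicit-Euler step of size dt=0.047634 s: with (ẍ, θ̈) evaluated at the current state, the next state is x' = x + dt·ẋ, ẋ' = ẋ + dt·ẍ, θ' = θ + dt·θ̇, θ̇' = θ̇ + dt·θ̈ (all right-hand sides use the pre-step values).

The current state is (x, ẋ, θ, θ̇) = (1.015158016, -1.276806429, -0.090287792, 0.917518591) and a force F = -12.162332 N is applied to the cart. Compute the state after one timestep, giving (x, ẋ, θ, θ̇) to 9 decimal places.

(0.954338619, -1.677315558, -0.046582711, 1.737711494)

sinθ=-0.090165173, cosθ=0.995926825
temp = (F + m·l·θ̇²·sinθ)/(M+m) = (-12.162332 + -0.003282786)/1.535108 = -7.924924361
θ̈ = (g·sinθ − cosθ·temp)/(l·(4/3 − m·cos²θ/(M+m))) = 17.218644304
ẍ = temp − m·l·θ̈·cosθ/(M+m) = -8.408051583
Euler: x'=1.015158016+0.047634·-1.276806429=0.954338619, ẋ'=-1.276806429+0.047634·-8.408051583=-1.677315558
       θ'=-0.090287792+0.047634·0.917518591=-0.046582711, θ̇'=0.917518591+0.047634·17.218644304=1.737711494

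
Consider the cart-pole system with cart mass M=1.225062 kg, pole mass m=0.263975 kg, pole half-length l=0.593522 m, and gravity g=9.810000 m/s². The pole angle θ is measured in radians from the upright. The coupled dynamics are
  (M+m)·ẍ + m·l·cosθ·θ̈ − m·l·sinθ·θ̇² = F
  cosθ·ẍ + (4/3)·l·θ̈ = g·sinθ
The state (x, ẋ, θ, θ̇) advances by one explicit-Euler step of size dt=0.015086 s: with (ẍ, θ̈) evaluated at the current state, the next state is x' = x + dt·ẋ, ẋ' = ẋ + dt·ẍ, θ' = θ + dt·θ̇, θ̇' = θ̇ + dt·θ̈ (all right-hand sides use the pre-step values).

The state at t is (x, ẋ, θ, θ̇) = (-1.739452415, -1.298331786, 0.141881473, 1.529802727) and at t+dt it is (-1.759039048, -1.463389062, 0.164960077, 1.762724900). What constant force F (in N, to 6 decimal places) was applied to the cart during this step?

ẍ = (ẋ'−ẋ)/dt = (-1.463389062−-1.298331786)/0.015086 = -10.941089
θ̈ = (θ̇'−θ̇)/dt = (1.762724900−1.529802727)/0.015086 = 15.439624
sinθ=0.141406, cosθ=0.989952
F = (M+m)·ẍ + m·l·cosθ·θ̈ − m·l·sinθ·θ̇² = -16.291687 + 2.394696 − 0.051849 = -13.948840

F = -13.948840 N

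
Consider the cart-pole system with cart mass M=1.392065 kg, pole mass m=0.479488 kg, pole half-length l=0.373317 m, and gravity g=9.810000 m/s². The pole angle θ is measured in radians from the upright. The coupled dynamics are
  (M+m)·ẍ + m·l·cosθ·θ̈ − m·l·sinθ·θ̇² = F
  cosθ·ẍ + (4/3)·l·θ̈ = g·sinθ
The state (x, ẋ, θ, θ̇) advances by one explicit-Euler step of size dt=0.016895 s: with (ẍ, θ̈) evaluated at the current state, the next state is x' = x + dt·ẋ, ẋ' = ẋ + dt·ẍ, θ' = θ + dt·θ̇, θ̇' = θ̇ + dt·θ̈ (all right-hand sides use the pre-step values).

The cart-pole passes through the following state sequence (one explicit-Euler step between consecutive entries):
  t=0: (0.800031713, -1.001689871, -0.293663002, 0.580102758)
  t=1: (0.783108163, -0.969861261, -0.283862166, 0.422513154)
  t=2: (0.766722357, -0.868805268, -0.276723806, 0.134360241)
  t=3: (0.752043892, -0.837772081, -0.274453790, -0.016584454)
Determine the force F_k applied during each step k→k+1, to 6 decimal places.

F_0 = 1.945098 N
F_1 = 8.272705 N
F_2 = 1.900198 N

step 0→1:
  ẍ = (ẋ'−ẋ)/dt = (-0.969861261−-1.001689871)/0.016895 = 1.883907
  θ̈ = (θ̇'−θ̇)/dt = (0.422513154−0.580102758)/0.016895 = -9.327588
  sinθ=-0.289460, cosθ=0.957190
  F = (M+m)·ẍ + m·l·cosθ·θ̈ − m·l·sinθ·θ̇² = 3.525832 + -1.598170 − -0.017436 = 1.945098
step 1→2:
  ẍ = (ẋ'−ẋ)/dt = (-0.868805268−-0.969861261)/0.016895 = 5.981414
  θ̈ = (θ̇'−θ̇)/dt = (0.134360241−0.422513154)/0.016895 = -17.055514
  sinθ=-0.280065, cosθ=0.959981
  F = (M+m)·ẍ + m·l·cosθ·θ̈ − m·l·sinθ·θ̇² = 11.194534 + -2.930778 − -0.008949 = 8.272705
step 2→3:
  ẍ = (ẋ'−ẋ)/dt = (-0.837772081−-0.868805268)/0.016895 = 1.836827
  θ̈ = (θ̇'−θ̇)/dt = (-0.016584454−0.134360241)/0.016895 = -8.934282
  sinθ=-0.273206, cosθ=0.961956
  F = (M+m)·ẍ + m·l·cosθ·θ̈ − m·l·sinθ·θ̇² = 3.437719 + -1.538403 − -0.000883 = 1.900198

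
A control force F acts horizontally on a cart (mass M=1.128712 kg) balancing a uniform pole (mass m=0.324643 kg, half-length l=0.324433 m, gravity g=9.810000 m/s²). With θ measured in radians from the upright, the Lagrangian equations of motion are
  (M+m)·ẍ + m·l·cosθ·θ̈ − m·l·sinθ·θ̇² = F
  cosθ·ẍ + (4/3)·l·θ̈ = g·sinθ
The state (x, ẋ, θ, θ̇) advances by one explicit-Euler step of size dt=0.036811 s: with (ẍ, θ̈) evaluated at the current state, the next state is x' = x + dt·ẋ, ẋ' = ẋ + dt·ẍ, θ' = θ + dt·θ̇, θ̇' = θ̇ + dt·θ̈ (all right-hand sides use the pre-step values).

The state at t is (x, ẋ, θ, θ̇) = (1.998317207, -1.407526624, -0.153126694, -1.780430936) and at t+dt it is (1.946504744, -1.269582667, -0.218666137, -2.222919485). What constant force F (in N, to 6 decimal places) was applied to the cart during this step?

F = 4.245916 N

ẍ = (ẋ'−ẋ)/dt = (-1.269582667−-1.407526624)/0.036811 = 3.747357
θ̈ = (θ̇'−θ̇)/dt = (-2.222919485−-1.780430936)/0.036811 = -12.020552
sinθ=-0.152529, cosθ=0.988299
F = (M+m)·ẍ + m·l·cosθ·θ̈ − m·l·sinθ·θ̇² = 5.446240 + -1.251249 − -0.050925 = 4.245916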